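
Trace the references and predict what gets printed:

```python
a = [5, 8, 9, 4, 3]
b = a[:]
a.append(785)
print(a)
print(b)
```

Key concept: slice [:] creates copy.
Step by step:
`a = [5, 8, 9, 4, 3]` → a = [5, 8, 9, 4, 3]
`b = a[:]` → b = [5, 8, 9, 4, 3]
`a.append(785)` → a = [5, 8, 9, 4, 3, 785]
`print(a)` → prints [5, 8, 9, 4, 3, 785]
`print(b)` → prints [5, 8, 9, 4, 3]

Answer:
[5, 8, 9, 4, 3, 785]
[5, 8, 9, 4, 3]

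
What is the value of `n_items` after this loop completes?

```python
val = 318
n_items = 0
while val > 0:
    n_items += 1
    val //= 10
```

Count digits by repeated division by 10
`n_items` takes the values: 0 → 1 → 2 → 3

Answer: 3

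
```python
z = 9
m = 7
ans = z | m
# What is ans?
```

Trace:
`z = 9` → z = 9
`m = 7` → m = 7
`ans = z | m` → ans = 15
So ans = 15

Answer: 15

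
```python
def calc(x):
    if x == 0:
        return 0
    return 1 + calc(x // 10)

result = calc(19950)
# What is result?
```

Count of digits of 19950: 5

Answer: 5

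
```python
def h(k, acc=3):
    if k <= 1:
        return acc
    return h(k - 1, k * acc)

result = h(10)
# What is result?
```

Accumulator trace (n, acc): (10, 3) -> (9, 30) -> (8, 270) -> (7, 2160) -> (6, 15120) -> (5, 90720) -> (4, 453600) -> (3, 1814400) -> (2, 5443200) -> (1, 10886400) -> return 10886400

Answer: 10886400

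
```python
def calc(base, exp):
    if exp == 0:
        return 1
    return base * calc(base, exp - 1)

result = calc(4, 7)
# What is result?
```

calc(4, 7) = 4 * 4 * 4 * 4 * 4 * 4 * 4 = 16384

Answer: 16384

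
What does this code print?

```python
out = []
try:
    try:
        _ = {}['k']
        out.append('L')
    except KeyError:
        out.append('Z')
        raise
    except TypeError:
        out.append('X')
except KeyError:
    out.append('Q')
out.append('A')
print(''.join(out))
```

Execution trace: 'Z' (except KeyError) → 'Q' (outer except KeyError) → 'A' (after the try/except). Output: ZQA

Answer: ZQA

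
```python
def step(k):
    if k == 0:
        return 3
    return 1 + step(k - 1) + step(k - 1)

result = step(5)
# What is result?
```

step(k) = 1 + 2·step(k-1), step(0)=3. Closed form: (3+1)·2^5 - 1 = 127.

Answer: 127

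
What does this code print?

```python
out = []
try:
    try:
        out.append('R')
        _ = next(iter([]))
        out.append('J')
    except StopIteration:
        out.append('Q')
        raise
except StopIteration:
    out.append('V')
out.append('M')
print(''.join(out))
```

Execution trace: 'R' (inner try body) → 'Q' (inner except StopIteration) → 'V' (outer except StopIteration) → 'M' (after the try/except). Output: RQVM

Answer: RQVM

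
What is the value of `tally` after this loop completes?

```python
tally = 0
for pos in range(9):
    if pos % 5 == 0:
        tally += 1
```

Count numbers divisible by 5 in range(9)
`tally` takes the values: 0 → 1 → 2

Answer: 2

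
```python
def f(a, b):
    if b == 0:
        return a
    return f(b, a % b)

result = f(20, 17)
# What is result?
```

f(20, 17) -> f(17, 3) -> f(3, 2) -> f(2, 1) -> f(1, 0) -> 1

Answer: 1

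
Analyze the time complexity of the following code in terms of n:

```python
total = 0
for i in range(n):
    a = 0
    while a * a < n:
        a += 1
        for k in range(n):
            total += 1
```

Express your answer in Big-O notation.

Each loop level contributes: n × √n × n. Multiplying the contributions gives O(n^2√n).

Answer: O(n^2√n)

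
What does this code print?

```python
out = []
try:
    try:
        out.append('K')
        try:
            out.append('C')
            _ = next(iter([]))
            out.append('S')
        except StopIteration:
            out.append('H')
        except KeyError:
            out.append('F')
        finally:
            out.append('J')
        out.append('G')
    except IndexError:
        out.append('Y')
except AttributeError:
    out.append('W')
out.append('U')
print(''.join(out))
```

Execution trace: 'K' (try body) → 'C' (inner try body) → 'H' (inner except StopIteration) → 'J' (inner finally) → 'G' (try body, no exception) → 'U' (after the try/except). Output: KCHJGU

Answer: KCHJGU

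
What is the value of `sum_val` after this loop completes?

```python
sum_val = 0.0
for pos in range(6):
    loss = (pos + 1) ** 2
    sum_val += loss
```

Sum of squared losses 1² + 2² + ... + 6²
`sum_val` takes the values: 0.0 → 1.0 → 5.0 → 14.0 → 30.0 → 55.0 → 91.0

Answer: 91.0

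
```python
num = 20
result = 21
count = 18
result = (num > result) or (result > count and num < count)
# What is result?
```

Trace:
`num = 20` → num = 20
`result = 21` → result = 21
`count = 18` → count = 18
`result = (num > result) or (result > count and num < count)` → result = False
So result = False

Answer: False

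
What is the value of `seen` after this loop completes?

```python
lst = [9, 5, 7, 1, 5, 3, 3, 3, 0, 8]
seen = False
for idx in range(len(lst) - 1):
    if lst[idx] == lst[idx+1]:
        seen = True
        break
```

Check consecutive duplicates in [9, 5, 7, 1, 5, 3, 3, 3, 0, 8]
`seen` takes the values: False → True

Answer: True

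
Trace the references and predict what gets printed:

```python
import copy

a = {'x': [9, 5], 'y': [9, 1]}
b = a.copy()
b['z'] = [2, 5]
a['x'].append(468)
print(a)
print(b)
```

Key concept: shallow copy of dict with mutable values.
Step by step:
`a = {'x': [9, 5], 'y': [9, 1]}` → a = {'x': [9, 5], 'y': [9, 1]}
`b = a.copy()` → b = {'x': [9, 5], 'y': [9, 1]}
`b['z'] = [2, 5]` → b = {'x': [9, 5], 'y': [9, 1], 'z': [2, 5]}
`a['x'].append(468)` → a = {'x': [9, 5, 468], 'y': [9, 1]}; b = {'x': [9, 5, 468], 'y': [9, 1], 'z': [2, 5]}
`print(a)` → prints {'x': [9, 5, 468], 'y': [9, 1]}
`print(b)` → prints {'x': [9, 5, 468], 'y': [9, 1], 'z': [2, 5]}

Answer:
{'x': [9, 5, 468], 'y': [9, 1]}
{'x': [9, 5, 468], 'y': [9, 1], 'z': [2, 5]}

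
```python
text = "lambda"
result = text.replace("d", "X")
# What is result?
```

Trace:
`text = "lambda"` → text = 'lambda'
`result = text.replace("d", "X")` → result = 'lambXa'
So result = 'lambXa'

Answer: 'lambXa'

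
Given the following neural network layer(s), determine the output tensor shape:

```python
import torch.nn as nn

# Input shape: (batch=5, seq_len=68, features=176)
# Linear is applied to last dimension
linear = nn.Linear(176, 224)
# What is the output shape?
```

Input: (5, 68, 176) -> Output: (5, 68, 224)

Answer: (5, 68, 224)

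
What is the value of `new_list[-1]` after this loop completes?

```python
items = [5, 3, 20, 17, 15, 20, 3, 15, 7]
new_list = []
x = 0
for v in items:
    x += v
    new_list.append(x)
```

Cumulative sum ends at 105
`new_list` takes the values: [] → [5] → [5, 8] → [5, 8, 28] → [5, 8, 28, 45] → [5, 8, 28, 45, 60] → [5, 8, 28, 45, 60, 80] → [5, 8, 28, 45, 60, 80, 83] → [5, 8, 28, 45, 60, 80, 83, 98] → [5, 8, 28, 45, 60, 80, 83, 98, 105]
So `new_list[-1]` = 105

Answer: 105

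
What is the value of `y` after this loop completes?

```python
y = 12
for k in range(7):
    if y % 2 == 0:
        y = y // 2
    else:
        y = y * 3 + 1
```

Collatz-style transformation from 12
`y` takes the values: 12 → 6 → 3 → 10 → 5 → 16 → 8 → 4

Answer: 4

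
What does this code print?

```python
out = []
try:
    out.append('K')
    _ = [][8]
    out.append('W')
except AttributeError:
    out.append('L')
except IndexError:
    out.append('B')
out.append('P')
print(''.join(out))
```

Execution trace: 'K' (try body) → 'B' (except IndexError) → 'P' (after the try/except). Output: KBP

Answer: KBP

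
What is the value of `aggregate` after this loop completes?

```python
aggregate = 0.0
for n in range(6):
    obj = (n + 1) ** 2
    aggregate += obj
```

Sum of squared losses 1² + 2² + ... + 6²
`aggregate` takes the values: 0.0 → 1.0 → 5.0 → 14.0 → 30.0 → 55.0 → 91.0

Answer: 91.0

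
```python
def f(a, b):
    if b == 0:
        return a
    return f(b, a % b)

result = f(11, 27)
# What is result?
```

f(11, 27) -> f(27, 11) -> f(11, 5) -> f(5, 1) -> f(1, 0) -> 1

Answer: 1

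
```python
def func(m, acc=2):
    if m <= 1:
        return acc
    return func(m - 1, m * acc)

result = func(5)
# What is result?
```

Accumulator trace (n, acc): (5, 2) -> (4, 10) -> (3, 40) -> (2, 120) -> (1, 240) -> return 240

Answer: 240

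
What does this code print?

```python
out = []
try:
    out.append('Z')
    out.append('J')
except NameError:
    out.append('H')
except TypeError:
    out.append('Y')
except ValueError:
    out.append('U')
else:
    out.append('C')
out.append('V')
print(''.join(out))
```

Execution trace: 'Z' (try body) → 'J' (try body, no exception) → 'C' (else) → 'V' (after the try/except). Output: ZJCV

Answer: ZJCV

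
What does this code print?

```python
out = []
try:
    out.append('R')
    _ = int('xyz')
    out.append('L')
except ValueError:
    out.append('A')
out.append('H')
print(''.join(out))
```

Execution trace: 'R' (try body) → 'A' (except ValueError) → 'H' (after the try/except). Output: RAH

Answer: RAH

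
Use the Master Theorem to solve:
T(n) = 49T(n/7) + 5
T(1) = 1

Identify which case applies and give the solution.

a=49, b=7, f(n)=5. log_7(49) = 2. Since c=0 < 2, Case 1 applies: T(n) = Θ(n^log_b(a)) = O(n^2).

Answer: O(n^2) - Case 1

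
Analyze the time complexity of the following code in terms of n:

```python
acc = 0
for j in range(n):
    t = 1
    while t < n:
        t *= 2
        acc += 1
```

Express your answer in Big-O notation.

Each loop level contributes: n × log n. Multiplying the contributions gives O(n log n).

Answer: O(n log n)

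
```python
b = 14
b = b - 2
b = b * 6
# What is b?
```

Trace:
`b = 14` → b = 14
`b = b - 2` → b = 12
`b = b * 6` → b = 72
So b = 72

Answer: 72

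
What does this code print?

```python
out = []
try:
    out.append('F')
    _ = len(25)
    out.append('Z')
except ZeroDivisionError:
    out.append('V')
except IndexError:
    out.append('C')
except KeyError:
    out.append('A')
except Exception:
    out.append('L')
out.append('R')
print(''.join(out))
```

Execution trace: 'F' (try body) → 'L' (except Exception) → 'R' (after the try/except). Output: FLR

Answer: FLR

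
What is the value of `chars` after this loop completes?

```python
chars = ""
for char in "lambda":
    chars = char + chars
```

Reverse 'lambda'
`chars` takes the values: "" → "l" → "al" → "mal" → "bmal" → "dbmal" → "adbmal"

Answer: "adbmal"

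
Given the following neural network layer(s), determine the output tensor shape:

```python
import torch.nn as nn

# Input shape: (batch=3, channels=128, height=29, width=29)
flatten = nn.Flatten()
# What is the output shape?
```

Input: (3, 128, 29, 29) -> Output: (3, 107648)

Answer: (3, 107648)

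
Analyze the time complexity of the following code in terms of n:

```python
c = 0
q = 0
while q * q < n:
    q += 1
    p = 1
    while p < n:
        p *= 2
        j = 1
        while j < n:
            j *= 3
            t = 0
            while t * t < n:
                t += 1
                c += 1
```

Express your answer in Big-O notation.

Each loop level contributes: √n × log n × log n × √n. Multiplying the contributions gives O(n log² n).

Answer: O(n log² n)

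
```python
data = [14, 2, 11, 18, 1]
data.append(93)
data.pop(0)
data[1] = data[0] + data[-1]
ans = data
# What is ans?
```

Trace:
`data = [14, 2, 11, 18, 1]` → data = [14, 2, 11, 18, 1]
`data.append(93)` → data = [14, 2, 11, 18, 1, 93]
`data.pop(0)` → data = [2, 11, 18, 1, 93]
`data[1] = data[0] + data[-1]` → data = [2, 95, 18, 1, 93]
`ans = data` → ans = [2, 95, 18, 1, 93]
So ans = [2, 95, 18, 1, 93]

Answer: [2, 95, 18, 1, 93]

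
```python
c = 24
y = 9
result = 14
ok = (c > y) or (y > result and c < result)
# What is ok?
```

Trace:
`c = 24` → c = 24
`y = 9` → y = 9
`result = 14` → result = 14
`ok = (c > y) or (y > result and c < result)` → ok = True
So ok = True

Answer: True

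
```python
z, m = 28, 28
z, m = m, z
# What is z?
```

Trace:
`z, m = 28, 28` → z = 28; m = 28
`z, m = m, z` → z = 28; m = 28
So z = 28

Answer: 28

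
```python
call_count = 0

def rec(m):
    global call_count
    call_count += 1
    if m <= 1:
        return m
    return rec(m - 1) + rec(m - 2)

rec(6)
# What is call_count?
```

Calls(m) = 1 + Calls(m-1) + Calls(m-2); Calls(0)=Calls(1)=1. For m=6 this gives 25.

Answer: 25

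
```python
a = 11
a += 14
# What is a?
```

Trace:
`a = 11` → a = 11
`a += 14` → a = 25
So a = 25

Answer: 25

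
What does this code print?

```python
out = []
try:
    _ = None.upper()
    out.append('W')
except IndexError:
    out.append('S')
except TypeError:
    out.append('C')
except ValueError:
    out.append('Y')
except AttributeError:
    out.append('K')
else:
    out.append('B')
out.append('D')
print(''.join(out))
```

Execution trace: 'K' (except AttributeError) → 'D' (after the try/except). Output: KD

Answer: KD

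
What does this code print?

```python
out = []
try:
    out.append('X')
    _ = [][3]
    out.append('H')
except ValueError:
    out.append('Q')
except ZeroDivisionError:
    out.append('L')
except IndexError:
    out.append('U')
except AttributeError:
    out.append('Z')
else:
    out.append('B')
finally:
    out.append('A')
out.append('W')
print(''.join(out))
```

Execution trace: 'X' (try body) → 'U' (except IndexError) → 'A' (finally) → 'W' (after the try/except). Output: XUAW

Answer: XUAW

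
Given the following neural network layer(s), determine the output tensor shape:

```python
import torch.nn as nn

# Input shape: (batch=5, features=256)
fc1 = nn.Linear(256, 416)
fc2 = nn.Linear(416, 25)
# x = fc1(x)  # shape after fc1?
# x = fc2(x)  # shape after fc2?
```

Input: (5, 256) -> after fc1: (5, 416) -> Output: (5, 25)

Answer: (5, 25)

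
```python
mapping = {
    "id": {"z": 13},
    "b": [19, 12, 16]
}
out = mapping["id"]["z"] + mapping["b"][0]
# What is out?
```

Trace:
`mapping = { ...` → mapping = {'id': {'z': 13}, 'b': [19, 12, 16]}
`out = mapping["id"]["z"] + mapping["b"][0]` → out = 32
So out = 32

Answer: 32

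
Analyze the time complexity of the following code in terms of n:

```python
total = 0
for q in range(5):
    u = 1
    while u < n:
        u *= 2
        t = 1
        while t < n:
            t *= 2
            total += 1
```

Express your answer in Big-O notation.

Each loop level contributes: 1 × log n × log n. Multiplying the contributions gives O(log² n).

Answer: O(log² n)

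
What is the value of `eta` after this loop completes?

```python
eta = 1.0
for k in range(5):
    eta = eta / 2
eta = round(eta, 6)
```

Halving LR 5 times: 1 / 2^5
`eta` takes the values: 1.0 → 0.5 → 0.25 → 0.125 → 0.0625 → 0.03125

Answer: 0.03125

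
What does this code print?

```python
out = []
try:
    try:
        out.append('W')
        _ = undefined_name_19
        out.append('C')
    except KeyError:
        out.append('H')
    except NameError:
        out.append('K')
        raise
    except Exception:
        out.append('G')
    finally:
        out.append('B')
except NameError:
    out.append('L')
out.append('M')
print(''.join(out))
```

Execution trace: 'W' (inner try body) → 'K' (inner except NameError) → 'B' (inner finally) → 'L' (outer except NameError) → 'M' (after the try/except). Output: WKBLM

Answer: WKBLM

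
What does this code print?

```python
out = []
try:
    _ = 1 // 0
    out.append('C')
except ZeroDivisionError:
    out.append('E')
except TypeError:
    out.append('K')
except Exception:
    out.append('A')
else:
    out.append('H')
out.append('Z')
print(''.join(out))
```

Execution trace: 'E' (except ZeroDivisionError) → 'Z' (after the try/except). Output: EZ

Answer: EZ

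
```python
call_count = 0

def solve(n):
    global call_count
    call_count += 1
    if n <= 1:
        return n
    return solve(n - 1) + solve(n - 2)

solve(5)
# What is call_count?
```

Calls(n) = 1 + Calls(n-1) + Calls(n-2); Calls(0)=Calls(1)=1. For n=5 this gives 15.

Answer: 15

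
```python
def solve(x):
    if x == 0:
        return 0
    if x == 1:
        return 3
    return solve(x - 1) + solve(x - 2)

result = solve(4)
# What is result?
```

Build up from base cases: solve(0)=0, solve(1)=3, solve(2)=3, solve(3)=6, solve(4)=9

Answer: 9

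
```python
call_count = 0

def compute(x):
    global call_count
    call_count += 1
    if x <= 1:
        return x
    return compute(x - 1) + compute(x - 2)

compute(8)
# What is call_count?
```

Calls(x) = 1 + Calls(x-1) + Calls(x-2); Calls(0)=Calls(1)=1. For x=8 this gives 67.

Answer: 67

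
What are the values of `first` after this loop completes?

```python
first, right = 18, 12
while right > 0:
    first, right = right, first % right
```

GCD of 18 and 12
`first` takes the values: 18 → 12 → 6

Answer: 6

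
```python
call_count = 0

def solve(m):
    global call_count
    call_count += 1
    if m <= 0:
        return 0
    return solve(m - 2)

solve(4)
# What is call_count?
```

Linear recursion stepping by 2: 3 calls from m=4 down to ≤0.

Answer: 3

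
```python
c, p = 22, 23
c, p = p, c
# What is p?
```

Trace:
`c, p = 22, 23` → c = 22; p = 23
`c, p = p, c` → c = 23; p = 22
So p = 22

Answer: 22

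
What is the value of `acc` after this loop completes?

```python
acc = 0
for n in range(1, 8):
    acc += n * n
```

Sum of squares 1² to 7² = 140
`acc` takes the values: 0 → 1 → 5 → 14 → 30 → 55 → 91 → 140

Answer: 140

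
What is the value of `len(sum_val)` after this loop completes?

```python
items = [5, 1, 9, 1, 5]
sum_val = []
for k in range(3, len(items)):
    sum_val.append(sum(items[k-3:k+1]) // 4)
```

Number of 4-element averages
`sum_val` takes the values: [] → [4] → [4, 4]
So `len(sum_val)` = 2

Answer: 2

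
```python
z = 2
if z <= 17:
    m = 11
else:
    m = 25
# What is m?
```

Trace:
`z = 2` → z = 2
`if z <= 17: ...` → z <= 17 is True → m = 11
So m = 11

Answer: 11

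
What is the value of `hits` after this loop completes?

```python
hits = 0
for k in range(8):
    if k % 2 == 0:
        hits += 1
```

Count numbers divisible by 2 in range(8)
`hits` takes the values: 0 → 1 → 2 → 3 → 4

Answer: 4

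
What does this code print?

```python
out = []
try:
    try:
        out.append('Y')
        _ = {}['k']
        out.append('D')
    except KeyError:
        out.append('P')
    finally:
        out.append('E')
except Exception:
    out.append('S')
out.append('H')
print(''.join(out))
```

Execution trace: 'Y' (inner try body) → 'P' (inner except KeyError) → 'E' (inner finally) → 'H' (after the try/except). Output: YPEH

Answer: YPEH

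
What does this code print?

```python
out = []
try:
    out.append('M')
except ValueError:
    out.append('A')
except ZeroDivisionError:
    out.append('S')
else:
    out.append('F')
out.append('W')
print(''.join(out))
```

Execution trace: 'M' (try body, no exception) → 'F' (else) → 'W' (after the try/except). Output: MFW

Answer: MFW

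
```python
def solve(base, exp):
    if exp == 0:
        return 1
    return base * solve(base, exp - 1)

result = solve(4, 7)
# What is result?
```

solve(4, 7) = 4 * 4 * 4 * 4 * 4 * 4 * 4 = 16384

Answer: 16384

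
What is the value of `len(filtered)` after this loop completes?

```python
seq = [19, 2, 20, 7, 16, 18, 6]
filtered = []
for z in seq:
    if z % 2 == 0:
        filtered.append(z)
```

Count even numbers in [19, 2, 20, 7, 16, 18, 6]
`filtered` takes the values: [] → [2] → [2, 20] → [2, 20, 16] → [2, 20, 16, 18] → [2, 20, 16, 18, 6]
So `len(filtered)` = 5

Answer: 5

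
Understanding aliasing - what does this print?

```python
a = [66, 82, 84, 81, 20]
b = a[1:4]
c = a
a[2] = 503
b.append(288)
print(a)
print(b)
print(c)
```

Key concept: slice vs alias.
Step by step:
`a = [66, 82, 84, 81, 20]` → a = [66, 82, 84, 81, 20]
`b = a[1:4]` → b = [82, 84, 81]
`c = a` → c = [66, 82, 84, 81, 20] (same object as a)
`a[2] = 503` → a = [66, 82, 503, 81, 20] (same object as c); c = [66, 82, 503, 81, 20] (same object as a)
`b.append(288)` → b = [82, 84, 81, 288]
`print(a)` → prints [66, 82, 503, 81, 20]
`print(b)` → prints [82, 84, 81, 288]
`print(c)` → prints [66, 82, 503, 81, 20]

Answer:
[66, 82, 503, 81, 20]
[82, 84, 81, 288]
[66, 82, 503, 81, 20]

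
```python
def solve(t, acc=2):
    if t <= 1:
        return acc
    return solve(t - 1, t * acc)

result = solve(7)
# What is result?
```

Accumulator trace (n, acc): (7, 2) -> (6, 14) -> (5, 84) -> (4, 420) -> (3, 1680) -> (2, 5040) -> (1, 10080) -> return 10080

Answer: 10080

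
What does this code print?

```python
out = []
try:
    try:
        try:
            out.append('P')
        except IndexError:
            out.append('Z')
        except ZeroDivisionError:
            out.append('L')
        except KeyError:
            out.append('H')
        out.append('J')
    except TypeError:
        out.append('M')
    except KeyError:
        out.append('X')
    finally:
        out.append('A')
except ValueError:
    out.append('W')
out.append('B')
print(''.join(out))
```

Execution trace: 'P' (inner try body, no exception) → 'J' (try body, no exception) → 'A' (finally) → 'B' (after the try/except). Output: PJAB

Answer: PJAB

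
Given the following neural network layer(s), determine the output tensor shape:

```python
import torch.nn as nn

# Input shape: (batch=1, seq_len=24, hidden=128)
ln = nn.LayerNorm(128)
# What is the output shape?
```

Input: (1, 24, 128) -> Output: (1, 24, 128)

Answer: (1, 24, 128)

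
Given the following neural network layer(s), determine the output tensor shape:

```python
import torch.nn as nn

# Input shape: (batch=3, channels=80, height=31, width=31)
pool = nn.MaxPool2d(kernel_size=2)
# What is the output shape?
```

Input: (3, 80, 31, 31) -> Output: (3, 80, 15, 15)

Answer: (3, 80, 15, 15)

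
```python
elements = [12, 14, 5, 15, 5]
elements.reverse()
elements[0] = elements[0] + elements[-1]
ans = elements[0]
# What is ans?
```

Trace:
`elements = [12, 14, 5, 15, 5]` → elements = [12, 14, 5, 15, 5]
`elements.reverse()` → elements = [5, 15, 5, 14, 12]
`elements[0] = elements[0] + elements[-1]` → elements = [17, 15, 5, 14, 12]
`ans = elements[0]` → ans = 17
So ans = 17

Answer: 17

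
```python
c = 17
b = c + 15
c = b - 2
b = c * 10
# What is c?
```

Trace:
`c = 17` → c = 17
`b = c + 15` → b = 32
`c = b - 2` → c = 30
`b = c * 10` → b = 300
So c = 30

Answer: 30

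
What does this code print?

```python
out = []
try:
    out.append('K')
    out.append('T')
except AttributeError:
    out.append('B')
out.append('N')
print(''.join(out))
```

Execution trace: 'K' (try body) → 'T' (try body, no exception) → 'N' (after the try/except). Output: KTN

Answer: KTN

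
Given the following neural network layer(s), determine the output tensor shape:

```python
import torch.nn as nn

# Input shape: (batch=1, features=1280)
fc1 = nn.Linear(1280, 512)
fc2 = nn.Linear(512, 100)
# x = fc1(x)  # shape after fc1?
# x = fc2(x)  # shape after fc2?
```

Input: (1, 1280) -> after fc1: (1, 512) -> Output: (1, 100)

Answer: (1, 100)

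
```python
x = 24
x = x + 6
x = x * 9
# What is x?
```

Trace:
`x = 24` → x = 24
`x = x + 6` → x = 30
`x = x * 9` → x = 270
So x = 270

Answer: 270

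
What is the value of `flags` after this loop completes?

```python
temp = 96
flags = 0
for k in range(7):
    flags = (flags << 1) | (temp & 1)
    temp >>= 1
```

Reverse lowest 7 bits of 96
`flags` takes the values: 0 → 1 → 3

Answer: 3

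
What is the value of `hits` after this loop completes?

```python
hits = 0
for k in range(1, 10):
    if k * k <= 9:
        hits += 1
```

Count numbers where k² ≤ 9
`hits` takes the values: 0 → 1 → 2 → 3

Answer: 3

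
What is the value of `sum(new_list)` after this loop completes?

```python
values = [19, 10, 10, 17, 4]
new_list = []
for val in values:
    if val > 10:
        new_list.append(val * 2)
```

Sum of doubled values > 10
`new_list` takes the values: [] → [38] → [38, 34]
So `sum(new_list)` = 72

Answer: 72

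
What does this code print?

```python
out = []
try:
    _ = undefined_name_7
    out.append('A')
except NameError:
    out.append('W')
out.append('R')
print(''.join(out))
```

Execution trace: 'W' (except NameError) → 'R' (after the try/except). Output: WR

Answer: WR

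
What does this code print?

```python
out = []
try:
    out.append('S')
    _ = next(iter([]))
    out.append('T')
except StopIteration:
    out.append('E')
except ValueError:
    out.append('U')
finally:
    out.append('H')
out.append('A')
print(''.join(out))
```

Execution trace: 'S' (try body) → 'E' (except StopIteration) → 'H' (finally) → 'A' (after the try/except). Output: SEHA

Answer: SEHA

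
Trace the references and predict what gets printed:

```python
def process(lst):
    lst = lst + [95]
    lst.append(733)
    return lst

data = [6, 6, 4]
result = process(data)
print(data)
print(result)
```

Key concept: rebinding parameter vs mutation.
Step by step:
`data = [6, 6, 4]` → data = [6, 6, 4]
`result = process(data)` → result = [6, 6, 4, 95, 733]
`print(data)` → prints [6, 6, 4]
`print(result)` → prints [6, 6, 4, 95, 733]

Answer:
[6, 6, 4]
[6, 6, 4, 95, 733]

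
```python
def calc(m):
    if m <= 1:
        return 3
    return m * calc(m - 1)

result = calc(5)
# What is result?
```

calc(5) = 5 * 4 * 3 * 2 * 3 = 360

Answer: 360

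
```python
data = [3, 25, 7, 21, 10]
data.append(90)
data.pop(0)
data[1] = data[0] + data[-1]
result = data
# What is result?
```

Trace:
`data = [3, 25, 7, 21, 10]` → data = [3, 25, 7, 21, 10]
`data.append(90)` → data = [3, 25, 7, 21, 10, 90]
`data.pop(0)` → data = [25, 7, 21, 10, 90]
`data[1] = data[0] + data[-1]` → data = [25, 115, 21, 10, 90]
`result = data` → result = [25, 115, 21, 10, 90]
So result = [25, 115, 21, 10, 90]

Answer: [25, 115, 21, 10, 90]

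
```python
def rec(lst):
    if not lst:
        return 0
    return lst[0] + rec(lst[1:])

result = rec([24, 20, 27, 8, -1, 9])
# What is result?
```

24 + 20 + 27 + 8 + (-1) + 9 + 0 = 87

Answer: 87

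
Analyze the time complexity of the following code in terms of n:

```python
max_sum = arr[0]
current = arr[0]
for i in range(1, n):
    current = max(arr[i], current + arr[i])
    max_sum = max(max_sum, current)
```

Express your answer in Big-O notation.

This is Kadane's algorithm for maximum subarray. Time complexity: O(n).

Answer: O(n)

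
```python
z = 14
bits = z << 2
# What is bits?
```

Trace:
`z = 14` → z = 14
`bits = z << 2` → bits = 56
So bits = 56

Answer: 56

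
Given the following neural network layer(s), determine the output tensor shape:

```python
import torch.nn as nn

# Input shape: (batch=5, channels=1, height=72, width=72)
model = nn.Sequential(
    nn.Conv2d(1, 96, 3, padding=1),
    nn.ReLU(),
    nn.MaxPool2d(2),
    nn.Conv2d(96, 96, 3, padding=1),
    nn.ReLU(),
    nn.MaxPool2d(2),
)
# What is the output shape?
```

Input: (5, 1, 72, 72) -> after first Conv2d: (5, 96, 72, 72) -> after first MaxPool2d: (5, 96, 36, 36) -> after second Conv2d: (5, 96, 36, 36) -> Output: (5, 96, 18, 18)

Answer: (5, 96, 18, 18)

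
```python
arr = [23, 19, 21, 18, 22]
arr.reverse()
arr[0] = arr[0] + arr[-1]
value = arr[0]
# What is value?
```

Trace:
`arr = [23, 19, 21, 18, 22]` → arr = [23, 19, 21, 18, 22]
`arr.reverse()` → arr = [22, 18, 21, 19, 23]
`arr[0] = arr[0] + arr[-1]` → arr = [45, 18, 21, 19, 23]
`value = arr[0]` → value = 45
So value = 45

Answer: 45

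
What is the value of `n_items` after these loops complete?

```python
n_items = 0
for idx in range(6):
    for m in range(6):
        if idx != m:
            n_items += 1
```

6² - 6 (exclude diagonal)
`n_items` takes the values: 0 → 1 → 2 → 3 → 4 → 5 → 6 → 7 → 8 → 9 → 10 → 11 → 12 → 13 → 14 → 15 → 16 → 17 → 18 → 19 → 20 → 21 → 22 → 23 → 24 → 25 → 26 → 27 → 28 → 29 → 30

Answer: 30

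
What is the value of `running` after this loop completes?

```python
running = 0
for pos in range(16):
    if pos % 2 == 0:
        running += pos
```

Sum of even numbers 0 to 15
`running` takes the values: 0 → 2 → 6 → 12 → 20 → 30 → 42 → 56

Answer: 56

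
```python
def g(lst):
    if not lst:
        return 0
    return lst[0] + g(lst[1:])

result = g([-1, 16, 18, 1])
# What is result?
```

(-1) + 16 + 18 + 1 + 0 = 34

Answer: 34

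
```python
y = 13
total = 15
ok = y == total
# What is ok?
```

Trace:
`y = 13` → y = 13
`total = 15` → total = 15
`ok = y == total` → ok = False
So ok = False

Answer: False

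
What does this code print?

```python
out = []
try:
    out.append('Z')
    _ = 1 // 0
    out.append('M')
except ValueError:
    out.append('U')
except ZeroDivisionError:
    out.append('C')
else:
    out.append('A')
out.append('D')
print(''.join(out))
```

Execution trace: 'Z' (try body) → 'C' (except ZeroDivisionError) → 'D' (after the try/except). Output: ZCD

Answer: ZCD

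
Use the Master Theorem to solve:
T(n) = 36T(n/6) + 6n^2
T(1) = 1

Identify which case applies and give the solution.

a=36, b=6, f(n)=6n^2. log_6(36) = 2. Since c=2 = 2, Case 2 applies: T(n) = Θ(n^log_b(a) · log n) = O(n^2 log n).

Answer: O(n^2 log n) - Case 2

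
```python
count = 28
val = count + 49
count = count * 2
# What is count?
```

Trace:
`count = 28` → count = 28
`val = count + 49` → val = 77
`count = count * 2` → count = 56
So count = 56

Answer: 56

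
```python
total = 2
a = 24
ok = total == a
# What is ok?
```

Trace:
`total = 2` → total = 2
`a = 24` → a = 24
`ok = total == a` → ok = False
So ok = False

Answer: False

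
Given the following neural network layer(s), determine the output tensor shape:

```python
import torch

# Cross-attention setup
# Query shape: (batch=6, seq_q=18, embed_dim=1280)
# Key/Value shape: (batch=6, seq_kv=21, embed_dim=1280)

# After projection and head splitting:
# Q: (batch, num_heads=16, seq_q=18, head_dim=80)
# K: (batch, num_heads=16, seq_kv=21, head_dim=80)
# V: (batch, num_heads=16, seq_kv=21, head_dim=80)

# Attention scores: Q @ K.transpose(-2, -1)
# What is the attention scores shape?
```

Input: (6, 18, 1280) -> Output: (6, 16, 18, 21)

Answer: (6, 16, 18, 21)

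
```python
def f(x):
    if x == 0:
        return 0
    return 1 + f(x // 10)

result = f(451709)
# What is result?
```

Count of digits of 451709: 6

Answer: 6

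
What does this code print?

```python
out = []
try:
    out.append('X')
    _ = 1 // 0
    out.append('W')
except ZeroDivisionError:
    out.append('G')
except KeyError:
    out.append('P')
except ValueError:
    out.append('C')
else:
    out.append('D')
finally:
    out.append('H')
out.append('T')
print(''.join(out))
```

Execution trace: 'X' (try body) → 'G' (except ZeroDivisionError) → 'H' (finally) → 'T' (after the try/except). Output: XGHT

Answer: XGHT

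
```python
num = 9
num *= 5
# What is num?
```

Trace:
`num = 9` → num = 9
`num *= 5` → num = 45
So num = 45

Answer: 45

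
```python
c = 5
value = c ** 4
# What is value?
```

Trace:
`c = 5` → c = 5
`value = c ** 4` → value = 625
So value = 625

Answer: 625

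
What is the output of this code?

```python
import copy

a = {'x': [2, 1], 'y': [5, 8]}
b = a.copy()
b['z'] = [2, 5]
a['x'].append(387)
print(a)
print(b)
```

Key concept: shallow copy of dict with mutable values.
Step by step:
`a = {'x': [2, 1], 'y': [5, 8]}` → a = {'x': [2, 1], 'y': [5, 8]}
`b = a.copy()` → b = {'x': [2, 1], 'y': [5, 8]}
`b['z'] = [2, 5]` → b = {'x': [2, 1], 'y': [5, 8], 'z': [2, 5]}
`a['x'].append(387)` → a = {'x': [2, 1, 387], 'y': [5, 8]}; b = {'x': [2, 1, 387], 'y': [5, 8], 'z': [2, 5]}
`print(a)` → prints {'x': [2, 1, 387], 'y': [5, 8]}
`print(b)` → prints {'x': [2, 1, 387], 'y': [5, 8], 'z': [2, 5]}

Answer:
{'x': [2, 1, 387], 'y': [5, 8]}
{'x': [2, 1, 387], 'y': [5, 8], 'z': [2, 5]}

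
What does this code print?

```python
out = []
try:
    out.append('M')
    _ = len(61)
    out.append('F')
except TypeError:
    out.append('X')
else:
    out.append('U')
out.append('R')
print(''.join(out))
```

Execution trace: 'M' (try body) → 'X' (except TypeError) → 'R' (after the try/except). Output: MXR

Answer: MXR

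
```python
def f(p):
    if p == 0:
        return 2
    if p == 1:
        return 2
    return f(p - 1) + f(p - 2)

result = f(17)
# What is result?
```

Build up from base cases: f(0)=2, f(1)=2, f(2)=4, f(3)=6, f(4)=10, f(5)=16, f(6)=26, ..., f(17)=5168

Answer: 5168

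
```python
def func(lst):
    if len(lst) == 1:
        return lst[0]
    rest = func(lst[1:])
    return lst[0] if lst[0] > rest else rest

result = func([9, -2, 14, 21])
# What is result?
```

Recursive max over [9, -2, 14, 21] = 21

Answer: 21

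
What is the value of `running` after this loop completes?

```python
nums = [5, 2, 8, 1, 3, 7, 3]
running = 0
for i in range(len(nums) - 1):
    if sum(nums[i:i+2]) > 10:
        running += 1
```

Count windows with sum > 10
`running` takes the values: 0

Answer: 0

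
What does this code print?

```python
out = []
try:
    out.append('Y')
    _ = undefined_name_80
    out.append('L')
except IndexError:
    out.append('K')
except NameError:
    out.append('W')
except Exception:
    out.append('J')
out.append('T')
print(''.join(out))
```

Execution trace: 'Y' (try body) → 'W' (except NameError) → 'T' (after the try/except). Output: YWT

Answer: YWT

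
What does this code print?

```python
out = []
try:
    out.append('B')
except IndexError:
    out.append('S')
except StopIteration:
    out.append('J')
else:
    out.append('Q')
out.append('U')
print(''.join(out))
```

Execution trace: 'B' (try body, no exception) → 'Q' (else) → 'U' (after the try/except). Output: BQU

Answer: BQU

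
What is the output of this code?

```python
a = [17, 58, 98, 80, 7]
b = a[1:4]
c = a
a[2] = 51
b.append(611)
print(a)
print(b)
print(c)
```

Key concept: slice vs alias.
Step by step:
`a = [17, 58, 98, 80, 7]` → a = [17, 58, 98, 80, 7]
`b = a[1:4]` → b = [58, 98, 80]
`c = a` → c = [17, 58, 98, 80, 7] (same object as a)
`a[2] = 51` → a = [17, 58, 51, 80, 7] (same object as c); c = [17, 58, 51, 80, 7] (same object as a)
`b.append(611)` → b = [58, 98, 80, 611]
`print(a)` → prints [17, 58, 51, 80, 7]
`print(b)` → prints [58, 98, 80, 611]
`print(c)` → prints [17, 58, 51, 80, 7]

Answer:
[17, 58, 51, 80, 7]
[58, 98, 80, 611]
[17, 58, 51, 80, 7]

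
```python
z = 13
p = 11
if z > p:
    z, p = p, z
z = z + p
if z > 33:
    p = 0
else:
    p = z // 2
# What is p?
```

Trace:
`z = 13` → z = 13
`p = 11` → p = 11
`if z > p: ...` → z > p is True → z = 11; p = 13
`z = z + p` → z = 24
`if z > 33: ...` → z > 33 is False, take else branch → p = 12
So p = 12

Answer: 12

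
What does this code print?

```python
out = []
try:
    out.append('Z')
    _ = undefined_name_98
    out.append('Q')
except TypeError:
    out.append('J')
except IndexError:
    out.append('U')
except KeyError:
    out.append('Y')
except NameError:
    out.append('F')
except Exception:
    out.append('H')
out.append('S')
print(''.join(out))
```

Execution trace: 'Z' (try body) → 'F' (except NameError) → 'S' (after the try/except). Output: ZFS

Answer: ZFS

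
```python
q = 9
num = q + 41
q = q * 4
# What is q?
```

Trace:
`q = 9` → q = 9
`num = q + 41` → num = 50
`q = q * 4` → q = 36
So q = 36

Answer: 36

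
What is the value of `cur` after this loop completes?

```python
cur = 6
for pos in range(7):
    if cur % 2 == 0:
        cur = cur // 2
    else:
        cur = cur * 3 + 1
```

Collatz-style transformation from 6
`cur` takes the values: 6 → 3 → 10 → 5 → 16 → 8 → 4 → 2

Answer: 2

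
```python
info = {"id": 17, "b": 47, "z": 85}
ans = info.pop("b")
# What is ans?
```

Trace:
`info = {"id": 17, "b": 47, "z": 85}` → info = {'id': 17, 'b': 47, 'z': 85}
`ans = info.pop("b")` → info = {'id': 17, 'z': 85}; ans = 47
So ans = 47

Answer: 47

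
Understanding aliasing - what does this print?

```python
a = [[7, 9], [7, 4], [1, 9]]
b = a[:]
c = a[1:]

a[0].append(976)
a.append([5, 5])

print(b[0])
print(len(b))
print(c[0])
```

Key concept: slice with nested mutation.
Step by step:
`a = [[7, 9], [7, 4], [1, 9]]` → a = [[7, 9], [7, 4], [1, 9]]
`b = a[:]` → b = [[7, 9], [7, 4], [1, 9]]
`c = a[1:]` → c = [[7, 4], [1, 9]]
`a[0].append(976)` → a = [[7, 9, 976], [7, 4], [1, 9]]; b = [[7, 9, 976], [7, 4], [1, 9]]
`a.append([5, 5])` → a = [[7, 9, 976], [7, 4], [1, 9], [5, 5]]
`print(b[0])` → prints [7, 9, 976]
`print(len(b))` → prints 3
`print(c[0])` → prints [7, 4]

Answer:
[7, 9, 976]
3
[7, 4]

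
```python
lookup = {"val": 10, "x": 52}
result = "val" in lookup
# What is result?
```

Trace:
`lookup = {"val": 10, "x": 52}` → lookup = {'val': 10, 'x': 52}
`result = "val" in lookup` → result = True
So result = True

Answer: True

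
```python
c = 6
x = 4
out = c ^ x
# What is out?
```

Trace:
`c = 6` → c = 6
`x = 4` → x = 4
`out = c ^ x` → out = 2
So out = 2

Answer: 2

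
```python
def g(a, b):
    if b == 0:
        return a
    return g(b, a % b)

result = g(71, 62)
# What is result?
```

g(71, 62) -> g(62, 9) -> g(9, 8) -> g(8, 1) -> g(1, 0) -> 1

Answer: 1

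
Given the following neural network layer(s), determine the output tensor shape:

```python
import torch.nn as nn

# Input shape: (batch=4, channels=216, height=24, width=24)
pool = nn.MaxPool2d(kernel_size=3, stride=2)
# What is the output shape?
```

Input: (4, 216, 24, 24) -> Output: (4, 216, 11, 11)

Answer: (4, 216, 11, 11)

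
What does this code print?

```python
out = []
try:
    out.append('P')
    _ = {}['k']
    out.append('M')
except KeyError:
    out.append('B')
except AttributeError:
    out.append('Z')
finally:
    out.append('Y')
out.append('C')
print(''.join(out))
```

Execution trace: 'P' (try body) → 'B' (except KeyError) → 'Y' (finally) → 'C' (after the try/except). Output: PBYC

Answer: PBYC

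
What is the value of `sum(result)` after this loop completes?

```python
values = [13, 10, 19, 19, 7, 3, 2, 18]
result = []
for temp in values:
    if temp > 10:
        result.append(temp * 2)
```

Sum of doubled values > 10
`result` takes the values: [] → [26] → [26, 38] → [26, 38, 38] → [26, 38, 38, 36]
So `sum(result)` = 138

Answer: 138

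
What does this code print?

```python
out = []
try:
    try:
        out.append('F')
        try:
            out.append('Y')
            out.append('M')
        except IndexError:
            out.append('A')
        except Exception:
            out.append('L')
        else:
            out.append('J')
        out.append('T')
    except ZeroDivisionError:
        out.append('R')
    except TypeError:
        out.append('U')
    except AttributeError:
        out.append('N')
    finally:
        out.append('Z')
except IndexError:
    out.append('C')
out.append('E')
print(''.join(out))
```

Execution trace: 'F' (try body) → 'Y' (inner try body) → 'M' (inner try body, no exception) → 'J' (inner else) → 'T' (try body, no exception) → 'Z' (finally) → 'E' (after the try/except). Output: FYMJTZE

Answer: FYMJTZE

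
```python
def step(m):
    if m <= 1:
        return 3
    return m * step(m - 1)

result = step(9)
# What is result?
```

step(9) = 9 * 8 * 7 * 6 * 5 * 4 * 3 * 2 * 3 = 1088640

Answer: 1088640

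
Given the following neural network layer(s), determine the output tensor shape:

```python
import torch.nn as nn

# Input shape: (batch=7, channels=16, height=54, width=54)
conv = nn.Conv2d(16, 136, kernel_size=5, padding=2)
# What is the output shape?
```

Input: (7, 16, 54, 54) -> Output: (7, 136, 54, 54)

Answer: (7, 136, 54, 54)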